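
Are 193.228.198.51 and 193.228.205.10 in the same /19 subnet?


Mask: 255.255.224.0
193.228.198.51 AND mask = 193.228.192.0
193.228.205.10 AND mask = 193.228.192.0
Yes, same subnet (193.228.192.0)


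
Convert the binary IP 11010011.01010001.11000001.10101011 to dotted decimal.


11010011 = 211
01010001 = 81
11000001 = 193
10101011 = 171
IP: 211.81.193.171


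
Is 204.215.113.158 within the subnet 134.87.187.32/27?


Subnet network: 134.87.187.32
Test IP AND mask: 204.215.113.128
No, 204.215.113.158 is not in 134.87.187.32/27


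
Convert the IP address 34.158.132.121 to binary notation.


34 = 00100010
158 = 10011110
132 = 10000100
121 = 01111001
Binary: 00100010.10011110.10000100.01111001


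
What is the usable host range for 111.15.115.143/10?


Network: 111.0.0.0
Broadcast: 111.63.255.255
First usable = network + 1
Last usable = broadcast - 1
Range: 111.0.0.1 to 111.63.255.254


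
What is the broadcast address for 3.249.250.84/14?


Network: 3.248.0.0/14
Host bits = 18
Set all host bits to 1:
Broadcast: 3.251.255.255


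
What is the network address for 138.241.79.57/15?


IP:   10001010.11110001.01001111.00111001
Mask: 11111111.11111110.00000000.00000000
AND operation:
Net:  10001010.11110000.00000000.00000000
Network: 138.240.0.0/15


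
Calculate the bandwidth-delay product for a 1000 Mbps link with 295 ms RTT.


BDP = bandwidth * RTT
= 1000 Mbps * 295 ms
= 1000 * 1e6 * 295 / 1000 bits
= 295000000 bits
= 36875000 bytes
= 36010.7422 KB
BDP = 295000000 bits (36875000 bytes)


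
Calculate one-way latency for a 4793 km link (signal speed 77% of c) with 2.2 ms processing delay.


Speed = 0.77 * 3e5 km/s = 231000 km/s
Propagation delay = 4793 / 231000 = 0.0207 s = 20.7489 ms
Processing delay = 2.2 ms
Total one-way latency = 22.9489 ms


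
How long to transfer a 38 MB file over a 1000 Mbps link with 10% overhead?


Effective throughput = 1000 * (1 - 10/100) = 900 Mbps
File size in Mb = 38 * 8 = 304 Mb
Time = 304 / 900
Time = 0.3378 seconds


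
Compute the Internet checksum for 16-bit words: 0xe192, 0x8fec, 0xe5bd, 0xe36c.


Sum all words (with carry folding):
+ 0xe192 = 0xe192
+ 0x8fec = 0x717f
+ 0xe5bd = 0x573d
+ 0xe36c = 0x3aaa
One's complement: ~0x3aaa
Checksum = 0xc555


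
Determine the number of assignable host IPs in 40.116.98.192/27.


Host bits = 32 - 27 = 5
Total addresses = 2^5 = 32
Usable = total - 2 (network and broadcast)
Usable hosts: 30


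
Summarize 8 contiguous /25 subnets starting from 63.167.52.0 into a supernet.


Original prefix: /25
Number of subnets: 8 = 2^3
New prefix = 25 - 3 = 22
Supernet: 63.167.52.0/22


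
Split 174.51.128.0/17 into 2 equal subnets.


New prefix = 17 + 1 = 18
Each subnet has 16384 addresses
  174.51.128.0/18
  174.51.192.0/18
Subnets: 174.51.128.0/18, 174.51.192.0/18


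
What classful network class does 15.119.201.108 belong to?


First octet: 15
Binary: 00001111
0xxxxxxx -> Class A (1-126)
Class A, default mask 255.0.0.0 (/8)


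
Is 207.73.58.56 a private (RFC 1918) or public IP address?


RFC 1918 private ranges:
  10.0.0.0/8 (10.0.0.0 - 10.255.255.255)
  172.16.0.0/12 (172.16.0.0 - 172.31.255.255)
  192.168.0.0/16 (192.168.0.0 - 192.168.255.255)
Public (not in any RFC 1918 range)


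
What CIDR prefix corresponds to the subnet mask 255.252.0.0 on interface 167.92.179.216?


Binary: 11111111.11111100.00000000.00000000
Count leading 1s
Prefix: /14


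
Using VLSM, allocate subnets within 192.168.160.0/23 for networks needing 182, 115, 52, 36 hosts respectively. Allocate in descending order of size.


182 hosts -> /24 (254 usable): 192.168.160.0/24
115 hosts -> /25 (126 usable): 192.168.161.0/25
52 hosts -> /26 (62 usable): 192.168.161.128/26
36 hosts -> /26 (62 usable): 192.168.161.192/26
Allocation: 192.168.160.0/24 (182 hosts, 254 usable); 192.168.161.0/25 (115 hosts, 126 usable); 192.168.161.128/26 (52 hosts, 62 usable); 192.168.161.192/26 (36 hosts, 62 usable)


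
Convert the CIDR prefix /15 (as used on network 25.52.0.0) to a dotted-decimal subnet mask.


/15 means 15 network bits, 17 host bits
Binary: 11111111111111100000000000000000
Mask: 255.254.0.0


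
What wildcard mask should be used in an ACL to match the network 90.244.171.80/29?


Subnet mask: 255.255.255.248
Wildcard = 255.255.255.255 - subnet mask
255 - 255 = 0
255 - 255 = 0
255 - 255 = 0
255 - 248 = 7
Wildcard: 0.0.0.7


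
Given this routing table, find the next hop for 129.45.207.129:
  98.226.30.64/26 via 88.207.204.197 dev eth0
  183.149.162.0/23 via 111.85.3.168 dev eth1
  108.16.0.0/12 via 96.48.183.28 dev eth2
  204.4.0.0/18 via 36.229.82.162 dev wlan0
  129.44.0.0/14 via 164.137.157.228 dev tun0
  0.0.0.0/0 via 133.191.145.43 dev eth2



Longest prefix match for 129.45.207.129:
  /26 98.226.30.64: no
  /23 183.149.162.0: no
  /12 108.16.0.0: no
  /18 204.4.0.0: no
  /14 129.44.0.0: MATCH
  /0 0.0.0.0: MATCH
Selected: next-hop 164.137.157.228 via tun0 (matched /14)


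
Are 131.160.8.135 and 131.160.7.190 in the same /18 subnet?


Mask: 255.255.192.0
131.160.8.135 AND mask = 131.160.0.0
131.160.7.190 AND mask = 131.160.0.0
Yes, same subnet (131.160.0.0)


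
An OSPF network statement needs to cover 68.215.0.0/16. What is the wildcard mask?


Subnet mask: 255.255.0.0
Wildcard = 255.255.255.255 - subnet mask
255 - 255 = 0
255 - 255 = 0
255 - 0 = 255
255 - 0 = 255
Wildcard: 0.0.255.255


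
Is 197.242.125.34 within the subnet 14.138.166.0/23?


Subnet network: 14.138.166.0
Test IP AND mask: 197.242.124.0
No, 197.242.125.34 is not in 14.138.166.0/23


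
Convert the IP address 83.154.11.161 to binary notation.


83 = 01010011
154 = 10011010
11 = 00001011
161 = 10100001
Binary: 01010011.10011010.00001011.10100001


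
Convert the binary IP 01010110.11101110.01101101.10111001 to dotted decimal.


01010110 = 86
11101110 = 238
01101101 = 109
10111001 = 185
IP: 86.238.109.185


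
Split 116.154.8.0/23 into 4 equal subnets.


New prefix = 23 + 2 = 25
Each subnet has 128 addresses
  116.154.8.0/25
  116.154.8.128/25
  116.154.9.0/25
  116.154.9.128/25
Subnets: 116.154.8.0/25, 116.154.8.128/25, 116.154.9.0/25, 116.154.9.128/25


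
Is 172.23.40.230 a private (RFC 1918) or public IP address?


RFC 1918 private ranges:
  10.0.0.0/8 (10.0.0.0 - 10.255.255.255)
  172.16.0.0/12 (172.16.0.0 - 172.31.255.255)
  192.168.0.0/16 (192.168.0.0 - 192.168.255.255)
Private (in 172.16.0.0/12)


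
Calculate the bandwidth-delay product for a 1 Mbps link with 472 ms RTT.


BDP = bandwidth * RTT
= 1 Mbps * 472 ms
= 1 * 1e6 * 472 / 1000 bits
= 472000 bits
= 59000 bytes
= 57.6172 KB
BDP = 472000 bits (59000 bytes)


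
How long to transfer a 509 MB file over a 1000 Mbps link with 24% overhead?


Effective throughput = 1000 * (1 - 24/100) = 760 Mbps
File size in Mb = 509 * 8 = 4072 Mb
Time = 4072 / 760
Time = 5.3579 seconds


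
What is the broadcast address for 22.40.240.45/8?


Network: 22.0.0.0/8
Host bits = 24
Set all host bits to 1:
Broadcast: 22.255.255.255


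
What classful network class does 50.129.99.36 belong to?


First octet: 50
Binary: 00110010
0xxxxxxx -> Class A (1-126)
Class A, default mask 255.0.0.0 (/8)


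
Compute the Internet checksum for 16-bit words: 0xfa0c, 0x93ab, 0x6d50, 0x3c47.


Sum all words (with carry folding):
+ 0xfa0c = 0xfa0c
+ 0x93ab = 0x8db8
+ 0x6d50 = 0xfb08
+ 0x3c47 = 0x3750
One's complement: ~0x3750
Checksum = 0xc8af


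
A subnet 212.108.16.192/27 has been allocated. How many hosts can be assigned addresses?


Host bits = 32 - 27 = 5
Total addresses = 2^5 = 32
Usable = total - 2 (network and broadcast)
Usable hosts: 30


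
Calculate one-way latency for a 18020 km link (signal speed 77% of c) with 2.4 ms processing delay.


Speed = 0.77 * 3e5 km/s = 231000 km/s
Propagation delay = 18020 / 231000 = 0.078 s = 78.0087 ms
Processing delay = 2.4 ms
Total one-way latency = 80.4087 ms


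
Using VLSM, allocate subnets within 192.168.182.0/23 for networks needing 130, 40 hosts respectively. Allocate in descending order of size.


130 hosts -> /24 (254 usable): 192.168.182.0/24
40 hosts -> /26 (62 usable): 192.168.183.0/26
Allocation: 192.168.182.0/24 (130 hosts, 254 usable); 192.168.183.0/26 (40 hosts, 62 usable)


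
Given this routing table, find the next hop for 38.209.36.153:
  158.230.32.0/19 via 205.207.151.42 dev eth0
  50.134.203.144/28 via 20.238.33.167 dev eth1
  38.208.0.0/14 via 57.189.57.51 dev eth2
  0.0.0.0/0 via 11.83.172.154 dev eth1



Longest prefix match for 38.209.36.153:
  /19 158.230.32.0: no
  /28 50.134.203.144: no
  /14 38.208.0.0: MATCH
  /0 0.0.0.0: MATCH
Selected: next-hop 57.189.57.51 via eth2 (matched /14)


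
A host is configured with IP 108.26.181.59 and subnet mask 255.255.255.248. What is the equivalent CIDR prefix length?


Binary: 11111111.11111111.11111111.11111000
Count leading 1s
Prefix: /29


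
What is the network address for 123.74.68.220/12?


IP:   01111011.01001010.01000100.11011100
Mask: 11111111.11110000.00000000.00000000
AND operation:
Net:  01111011.01000000.00000000.00000000
Network: 123.64.0.0/12


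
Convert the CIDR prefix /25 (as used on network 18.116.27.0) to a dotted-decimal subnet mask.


/25 means 25 network bits, 7 host bits
Binary: 11111111111111111111111110000000
Mask: 255.255.255.128


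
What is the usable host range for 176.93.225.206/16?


Network: 176.93.0.0
Broadcast: 176.93.255.255
First usable = network + 1
Last usable = broadcast - 1
Range: 176.93.0.1 to 176.93.255.254


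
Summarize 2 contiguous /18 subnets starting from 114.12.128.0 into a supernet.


Original prefix: /18
Number of subnets: 2 = 2^1
New prefix = 18 - 1 = 17
Supernet: 114.12.128.0/17


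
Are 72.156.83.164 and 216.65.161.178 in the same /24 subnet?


Mask: 255.255.255.0
72.156.83.164 AND mask = 72.156.83.0
216.65.161.178 AND mask = 216.65.161.0
No, different subnets (72.156.83.0 vs 216.65.161.0)


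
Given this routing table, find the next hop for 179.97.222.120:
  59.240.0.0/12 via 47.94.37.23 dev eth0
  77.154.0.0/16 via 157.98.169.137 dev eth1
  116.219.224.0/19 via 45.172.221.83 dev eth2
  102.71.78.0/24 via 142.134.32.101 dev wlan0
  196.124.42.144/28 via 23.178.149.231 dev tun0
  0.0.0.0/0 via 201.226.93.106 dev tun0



Longest prefix match for 179.97.222.120:
  /12 59.240.0.0: no
  /16 77.154.0.0: no
  /19 116.219.224.0: no
  /24 102.71.78.0: no
  /28 196.124.42.144: no
  /0 0.0.0.0: MATCH
Selected: next-hop 201.226.93.106 via tun0 (matched /0)


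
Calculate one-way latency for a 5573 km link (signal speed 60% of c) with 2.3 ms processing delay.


Speed = 0.6 * 3e5 km/s = 180000 km/s
Propagation delay = 5573 / 180000 = 0.031 s = 30.9611 ms
Processing delay = 2.3 ms
Total one-way latency = 33.2611 ms


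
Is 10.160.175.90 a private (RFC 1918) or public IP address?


RFC 1918 private ranges:
  10.0.0.0/8 (10.0.0.0 - 10.255.255.255)
  172.16.0.0/12 (172.16.0.0 - 172.31.255.255)
  192.168.0.0/16 (192.168.0.0 - 192.168.255.255)
Private (in 10.0.0.0/8)


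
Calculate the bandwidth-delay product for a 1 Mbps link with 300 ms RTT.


BDP = bandwidth * RTT
= 1 Mbps * 300 ms
= 1 * 1e6 * 300 / 1000 bits
= 300000 bits
= 37500 bytes
= 36.6211 KB
BDP = 300000 bits (37500 bytes)


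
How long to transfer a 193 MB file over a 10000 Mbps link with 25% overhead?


Effective throughput = 10000 * (1 - 25/100) = 7500 Mbps
File size in Mb = 193 * 8 = 1544 Mb
Time = 1544 / 7500
Time = 0.2059 seconds


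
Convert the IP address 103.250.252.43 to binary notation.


103 = 01100111
250 = 11111010
252 = 11111100
43 = 00101011
Binary: 01100111.11111010.11111100.00101011


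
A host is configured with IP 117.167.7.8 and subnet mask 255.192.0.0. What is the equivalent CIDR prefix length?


Binary: 11111111.11000000.00000000.00000000
Count leading 1s
Prefix: /10


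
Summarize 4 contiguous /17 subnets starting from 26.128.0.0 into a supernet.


Original prefix: /17
Number of subnets: 4 = 2^2
New prefix = 17 - 2 = 15
Supernet: 26.128.0.0/15


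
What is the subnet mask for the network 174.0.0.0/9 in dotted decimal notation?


/9 means 9 network bits, 23 host bits
Binary: 11111111100000000000000000000000
Mask: 255.128.0.0


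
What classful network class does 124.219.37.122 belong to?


First octet: 124
Binary: 01111100
0xxxxxxx -> Class A (1-126)
Class A, default mask 255.0.0.0 (/8)


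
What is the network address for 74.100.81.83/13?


IP:   01001010.01100100.01010001.01010011
Mask: 11111111.11111000.00000000.00000000
AND operation:
Net:  01001010.01100000.00000000.00000000
Network: 74.96.0.0/13


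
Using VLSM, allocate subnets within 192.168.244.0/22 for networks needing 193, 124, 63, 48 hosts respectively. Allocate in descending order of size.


193 hosts -> /24 (254 usable): 192.168.244.0/24
124 hosts -> /25 (126 usable): 192.168.245.0/25
63 hosts -> /25 (126 usable): 192.168.245.128/25
48 hosts -> /26 (62 usable): 192.168.246.0/26
Allocation: 192.168.244.0/24 (193 hosts, 254 usable); 192.168.245.0/25 (124 hosts, 126 usable); 192.168.245.128/25 (63 hosts, 126 usable); 192.168.246.0/26 (48 hosts, 62 usable)


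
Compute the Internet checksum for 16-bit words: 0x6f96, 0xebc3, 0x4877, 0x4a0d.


Sum all words (with carry folding):
+ 0x6f96 = 0x6f96
+ 0xebc3 = 0x5b5a
+ 0x4877 = 0xa3d1
+ 0x4a0d = 0xedde
One's complement: ~0xedde
Checksum = 0x1221


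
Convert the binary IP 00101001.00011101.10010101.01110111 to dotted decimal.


00101001 = 41
00011101 = 29
10010101 = 149
01110111 = 119
IP: 41.29.149.119


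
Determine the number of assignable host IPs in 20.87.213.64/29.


Host bits = 32 - 29 = 3
Total addresses = 2^3 = 8
Usable = total - 2 (network and broadcast)
Usable hosts: 6


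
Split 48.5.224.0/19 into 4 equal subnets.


New prefix = 19 + 2 = 21
Each subnet has 2048 addresses
  48.5.224.0/21
  48.5.232.0/21
  48.5.240.0/21
  48.5.248.0/21
Subnets: 48.5.224.0/21, 48.5.232.0/21, 48.5.240.0/21, 48.5.248.0/21


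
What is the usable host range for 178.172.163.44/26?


Network: 178.172.163.0
Broadcast: 178.172.163.63
First usable = network + 1
Last usable = broadcast - 1
Range: 178.172.163.1 to 178.172.163.62


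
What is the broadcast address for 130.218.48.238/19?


Network: 130.218.32.0/19
Host bits = 13
Set all host bits to 1:
Broadcast: 130.218.63.255


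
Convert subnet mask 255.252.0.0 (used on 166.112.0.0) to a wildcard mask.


Subnet mask: 255.252.0.0
Wildcard = 255.255.255.255 - subnet mask
255 - 255 = 0
255 - 252 = 3
255 - 0 = 255
255 - 0 = 255
Wildcard: 0.3.255.255


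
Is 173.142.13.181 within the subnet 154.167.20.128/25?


Subnet network: 154.167.20.128
Test IP AND mask: 173.142.13.128
No, 173.142.13.181 is not in 154.167.20.128/25


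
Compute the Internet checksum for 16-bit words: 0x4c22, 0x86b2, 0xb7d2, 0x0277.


Sum all words (with carry folding):
+ 0x4c22 = 0x4c22
+ 0x86b2 = 0xd2d4
+ 0xb7d2 = 0x8aa7
+ 0x0277 = 0x8d1e
One's complement: ~0x8d1e
Checksum = 0x72e1


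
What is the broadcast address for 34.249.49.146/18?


Network: 34.249.0.0/18
Host bits = 14
Set all host bits to 1:
Broadcast: 34.249.63.255


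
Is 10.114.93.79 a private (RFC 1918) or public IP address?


RFC 1918 private ranges:
  10.0.0.0/8 (10.0.0.0 - 10.255.255.255)
  172.16.0.0/12 (172.16.0.0 - 172.31.255.255)
  192.168.0.0/16 (192.168.0.0 - 192.168.255.255)
Private (in 10.0.0.0/8)


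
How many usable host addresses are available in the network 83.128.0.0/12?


Host bits = 32 - 12 = 20
Total addresses = 2^20 = 1048576
Usable = total - 2 (network and broadcast)
Usable hosts: 1048574


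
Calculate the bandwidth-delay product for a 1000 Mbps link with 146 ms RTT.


BDP = bandwidth * RTT
= 1000 Mbps * 146 ms
= 1000 * 1e6 * 146 / 1000 bits
= 146000000 bits
= 18250000 bytes
= 17822.2656 KB
BDP = 146000000 bits (18250000 bytes)


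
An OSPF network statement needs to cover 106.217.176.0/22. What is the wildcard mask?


Subnet mask: 255.255.252.0
Wildcard = 255.255.255.255 - subnet mask
255 - 255 = 0
255 - 255 = 0
255 - 252 = 3
255 - 0 = 255
Wildcard: 0.0.3.255


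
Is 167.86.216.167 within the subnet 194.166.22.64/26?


Subnet network: 194.166.22.64
Test IP AND mask: 167.86.216.128
No, 167.86.216.167 is not in 194.166.22.64/26


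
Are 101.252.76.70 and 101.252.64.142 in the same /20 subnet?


Mask: 255.255.240.0
101.252.76.70 AND mask = 101.252.64.0
101.252.64.142 AND mask = 101.252.64.0
Yes, same subnet (101.252.64.0)


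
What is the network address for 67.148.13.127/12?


IP:   01000011.10010100.00001101.01111111
Mask: 11111111.11110000.00000000.00000000
AND operation:
Net:  01000011.10010000.00000000.00000000
Network: 67.144.0.0/12


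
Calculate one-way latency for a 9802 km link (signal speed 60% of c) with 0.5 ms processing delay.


Speed = 0.6 * 3e5 km/s = 180000 km/s
Propagation delay = 9802 / 180000 = 0.0545 s = 54.4556 ms
Processing delay = 0.5 ms
Total one-way latency = 54.9556 ms


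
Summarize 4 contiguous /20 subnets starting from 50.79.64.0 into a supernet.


Original prefix: /20
Number of subnets: 4 = 2^2
New prefix = 20 - 2 = 18
Supernet: 50.79.64.0/18


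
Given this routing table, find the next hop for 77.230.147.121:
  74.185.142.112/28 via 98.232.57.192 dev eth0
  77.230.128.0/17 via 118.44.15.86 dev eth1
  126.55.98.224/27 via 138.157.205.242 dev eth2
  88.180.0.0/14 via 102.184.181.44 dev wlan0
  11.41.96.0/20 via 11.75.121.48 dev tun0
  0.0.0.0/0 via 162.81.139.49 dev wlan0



Longest prefix match for 77.230.147.121:
  /28 74.185.142.112: no
  /17 77.230.128.0: MATCH
  /27 126.55.98.224: no
  /14 88.180.0.0: no
  /20 11.41.96.0: no
  /0 0.0.0.0: MATCH
Selected: next-hop 118.44.15.86 via eth1 (matched /17)


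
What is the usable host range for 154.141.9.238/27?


Network: 154.141.9.224
Broadcast: 154.141.9.255
First usable = network + 1
Last usable = broadcast - 1
Range: 154.141.9.225 to 154.141.9.254


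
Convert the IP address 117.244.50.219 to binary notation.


117 = 01110101
244 = 11110100
50 = 00110010
219 = 11011011
Binary: 01110101.11110100.00110010.11011011


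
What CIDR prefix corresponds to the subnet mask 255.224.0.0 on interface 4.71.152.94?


Binary: 11111111.11100000.00000000.00000000
Count leading 1s
Prefix: /11


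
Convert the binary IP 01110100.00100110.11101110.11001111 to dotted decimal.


01110100 = 116
00100110 = 38
11101110 = 238
11001111 = 207
IP: 116.38.238.207


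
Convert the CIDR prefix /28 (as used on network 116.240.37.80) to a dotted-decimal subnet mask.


/28 means 28 network bits, 4 host bits
Binary: 11111111111111111111111111110000
Mask: 255.255.255.240


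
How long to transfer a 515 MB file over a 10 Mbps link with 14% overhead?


Effective throughput = 10 * (1 - 14/100) = 8.6 Mbps
File size in Mb = 515 * 8 = 4120 Mb
Time = 4120 / 8.6
Time = 479.0698 seconds


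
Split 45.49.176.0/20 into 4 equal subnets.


New prefix = 20 + 2 = 22
Each subnet has 1024 addresses
  45.49.176.0/22
  45.49.180.0/22
  45.49.184.0/22
  45.49.188.0/22
Subnets: 45.49.176.0/22, 45.49.180.0/22, 45.49.184.0/22, 45.49.188.0/22


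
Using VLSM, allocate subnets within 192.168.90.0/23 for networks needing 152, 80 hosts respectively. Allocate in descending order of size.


152 hosts -> /24 (254 usable): 192.168.90.0/24
80 hosts -> /25 (126 usable): 192.168.91.0/25
Allocation: 192.168.90.0/24 (152 hosts, 254 usable); 192.168.91.0/25 (80 hosts, 126 usable)


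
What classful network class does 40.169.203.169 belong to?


First octet: 40
Binary: 00101000
0xxxxxxx -> Class A (1-126)
Class A, default mask 255.0.0.0 (/8)


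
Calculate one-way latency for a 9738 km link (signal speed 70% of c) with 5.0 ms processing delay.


Speed = 0.7 * 3e5 km/s = 210000 km/s
Propagation delay = 9738 / 210000 = 0.0464 s = 46.3714 ms
Processing delay = 5.0 ms
Total one-way latency = 51.3714 ms


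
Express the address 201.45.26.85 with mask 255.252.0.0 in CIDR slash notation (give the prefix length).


Binary: 11111111.11111100.00000000.00000000
Count leading 1s
Prefix: /14


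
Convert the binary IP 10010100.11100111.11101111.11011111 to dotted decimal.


10010100 = 148
11100111 = 231
11101111 = 239
11011111 = 223
IP: 148.231.239.223


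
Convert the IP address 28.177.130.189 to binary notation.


28 = 00011100
177 = 10110001
130 = 10000010
189 = 10111101
Binary: 00011100.10110001.10000010.10111101


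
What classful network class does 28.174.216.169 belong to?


First octet: 28
Binary: 00011100
0xxxxxxx -> Class A (1-126)
Class A, default mask 255.0.0.0 (/8)


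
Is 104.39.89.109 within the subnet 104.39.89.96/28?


Subnet network: 104.39.89.96
Test IP AND mask: 104.39.89.96
Yes, 104.39.89.109 is in 104.39.89.96/28


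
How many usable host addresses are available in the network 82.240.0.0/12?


Host bits = 32 - 12 = 20
Total addresses = 2^20 = 1048576
Usable = total - 2 (network and broadcast)
Usable hosts: 1048574


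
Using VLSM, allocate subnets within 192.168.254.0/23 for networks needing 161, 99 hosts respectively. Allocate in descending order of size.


161 hosts -> /24 (254 usable): 192.168.254.0/24
99 hosts -> /25 (126 usable): 192.168.255.0/25
Allocation: 192.168.254.0/24 (161 hosts, 254 usable); 192.168.255.0/25 (99 hosts, 126 usable)


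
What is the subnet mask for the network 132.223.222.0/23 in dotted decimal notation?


/23 means 23 network bits, 9 host bits
Binary: 11111111111111111111111000000000
Mask: 255.255.254.0


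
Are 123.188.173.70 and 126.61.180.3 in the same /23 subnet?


Mask: 255.255.254.0
123.188.173.70 AND mask = 123.188.172.0
126.61.180.3 AND mask = 126.61.180.0
No, different subnets (123.188.172.0 vs 126.61.180.0)


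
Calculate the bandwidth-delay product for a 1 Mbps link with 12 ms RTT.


BDP = bandwidth * RTT
= 1 Mbps * 12 ms
= 1 * 1e6 * 12 / 1000 bits
= 12000 bits
= 1500 bytes
= 1.4648 KB
BDP = 12000 bits (1500 bytes)


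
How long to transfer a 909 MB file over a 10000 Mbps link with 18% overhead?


Effective throughput = 10000 * (1 - 18/100) = 8200 Mbps
File size in Mb = 909 * 8 = 7272 Mb
Time = 7272 / 8200
Time = 0.8868 seconds


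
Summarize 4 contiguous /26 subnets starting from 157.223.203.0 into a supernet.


Original prefix: /26
Number of subnets: 4 = 2^2
New prefix = 26 - 2 = 24
Supernet: 157.223.203.0/24


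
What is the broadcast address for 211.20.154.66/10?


Network: 211.0.0.0/10
Host bits = 22
Set all host bits to 1:
Broadcast: 211.63.255.255


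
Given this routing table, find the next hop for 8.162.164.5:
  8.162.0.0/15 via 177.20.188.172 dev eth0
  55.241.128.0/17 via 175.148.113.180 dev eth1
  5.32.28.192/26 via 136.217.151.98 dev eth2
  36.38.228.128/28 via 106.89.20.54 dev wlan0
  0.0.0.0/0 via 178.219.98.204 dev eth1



Longest prefix match for 8.162.164.5:
  /15 8.162.0.0: MATCH
  /17 55.241.128.0: no
  /26 5.32.28.192: no
  /28 36.38.228.128: no
  /0 0.0.0.0: MATCH
Selected: next-hop 177.20.188.172 via eth0 (matched /15)


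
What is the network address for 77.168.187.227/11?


IP:   01001101.10101000.10111011.11100011
Mask: 11111111.11100000.00000000.00000000
AND operation:
Net:  01001101.10100000.00000000.00000000
Network: 77.160.0.0/11


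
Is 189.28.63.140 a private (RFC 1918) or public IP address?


RFC 1918 private ranges:
  10.0.0.0/8 (10.0.0.0 - 10.255.255.255)
  172.16.0.0/12 (172.16.0.0 - 172.31.255.255)
  192.168.0.0/16 (192.168.0.0 - 192.168.255.255)
Public (not in any RFC 1918 range)


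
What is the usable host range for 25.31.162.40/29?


Network: 25.31.162.40
Broadcast: 25.31.162.47
First usable = network + 1
Last usable = broadcast - 1
Range: 25.31.162.41 to 25.31.162.46


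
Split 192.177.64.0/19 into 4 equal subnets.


New prefix = 19 + 2 = 21
Each subnet has 2048 addresses
  192.177.64.0/21
  192.177.72.0/21
  192.177.80.0/21
  192.177.88.0/21
Subnets: 192.177.64.0/21, 192.177.72.0/21, 192.177.80.0/21, 192.177.88.0/21


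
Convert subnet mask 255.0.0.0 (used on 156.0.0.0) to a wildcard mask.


Subnet mask: 255.0.0.0
Wildcard = 255.255.255.255 - subnet mask
255 - 255 = 0
255 - 0 = 255
255 - 0 = 255
255 - 0 = 255
Wildcard: 0.255.255.255


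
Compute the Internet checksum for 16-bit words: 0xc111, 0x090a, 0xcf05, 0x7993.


Sum all words (with carry folding):
+ 0xc111 = 0xc111
+ 0x090a = 0xca1b
+ 0xcf05 = 0x9921
+ 0x7993 = 0x12b5
One's complement: ~0x12b5
Checksum = 0xed4a


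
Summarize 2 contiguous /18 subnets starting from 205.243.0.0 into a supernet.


Original prefix: /18
Number of subnets: 2 = 2^1
New prefix = 18 - 1 = 17
Supernet: 205.243.0.0/17


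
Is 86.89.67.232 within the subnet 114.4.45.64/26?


Subnet network: 114.4.45.64
Test IP AND mask: 86.89.67.192
No, 86.89.67.232 is not in 114.4.45.64/26


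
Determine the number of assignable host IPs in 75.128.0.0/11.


Host bits = 32 - 11 = 21
Total addresses = 2^21 = 2097152
Usable = total - 2 (network and broadcast)
Usable hosts: 2097150


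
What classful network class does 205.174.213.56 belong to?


First octet: 205
Binary: 11001101
110xxxxx -> Class C (192-223)
Class C, default mask 255.255.255.0 (/24)


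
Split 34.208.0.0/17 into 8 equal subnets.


New prefix = 17 + 3 = 20
Each subnet has 4096 addresses
  34.208.0.0/20
  34.208.16.0/20
  34.208.32.0/20
  34.208.48.0/20
  34.208.64.0/20
  34.208.80.0/20
  34.208.96.0/20
  34.208.112.0/20
Subnets: 34.208.0.0/20, 34.208.16.0/20, 34.208.32.0/20, 34.208.48.0/20, 34.208.64.0/20, 34.208.80.0/20, 34.208.96.0/20, 34.208.112.0/20


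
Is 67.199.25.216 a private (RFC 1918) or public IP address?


RFC 1918 private ranges:
  10.0.0.0/8 (10.0.0.0 - 10.255.255.255)
  172.16.0.0/12 (172.16.0.0 - 172.31.255.255)
  192.168.0.0/16 (192.168.0.0 - 192.168.255.255)
Public (not in any RFC 1918 range)


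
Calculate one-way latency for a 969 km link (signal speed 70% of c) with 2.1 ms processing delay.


Speed = 0.7 * 3e5 km/s = 210000 km/s
Propagation delay = 969 / 210000 = 0.0046 s = 4.6143 ms
Processing delay = 2.1 ms
Total one-way latency = 6.7143 ms


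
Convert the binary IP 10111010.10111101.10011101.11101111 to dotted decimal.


10111010 = 186
10111101 = 189
10011101 = 157
11101111 = 239
IP: 186.189.157.239


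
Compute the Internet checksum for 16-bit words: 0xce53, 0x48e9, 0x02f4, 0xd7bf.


Sum all words (with carry folding):
+ 0xce53 = 0xce53
+ 0x48e9 = 0x173d
+ 0x02f4 = 0x1a31
+ 0xd7bf = 0xf1f0
One's complement: ~0xf1f0
Checksum = 0x0e0f


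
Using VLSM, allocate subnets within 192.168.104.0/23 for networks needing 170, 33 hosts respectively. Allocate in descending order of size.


170 hosts -> /24 (254 usable): 192.168.104.0/24
33 hosts -> /26 (62 usable): 192.168.105.0/26
Allocation: 192.168.104.0/24 (170 hosts, 254 usable); 192.168.105.0/26 (33 hosts, 62 usable)


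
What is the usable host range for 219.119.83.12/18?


Network: 219.119.64.0
Broadcast: 219.119.127.255
First usable = network + 1
Last usable = broadcast - 1
Range: 219.119.64.1 to 219.119.127.254


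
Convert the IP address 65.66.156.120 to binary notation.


65 = 01000001
66 = 01000010
156 = 10011100
120 = 01111000
Binary: 01000001.01000010.10011100.01111000


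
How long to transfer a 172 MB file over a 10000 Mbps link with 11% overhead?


Effective throughput = 10000 * (1 - 11/100) = 8900 Mbps
File size in Mb = 172 * 8 = 1376 Mb
Time = 1376 / 8900
Time = 0.1546 seconds


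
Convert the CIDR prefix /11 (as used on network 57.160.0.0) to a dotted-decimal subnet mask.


/11 means 11 network bits, 21 host bits
Binary: 11111111111000000000000000000000
Mask: 255.224.0.0


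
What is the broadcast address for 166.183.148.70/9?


Network: 166.128.0.0/9
Host bits = 23
Set all host bits to 1:
Broadcast: 166.255.255.255


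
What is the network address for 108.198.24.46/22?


IP:   01101100.11000110.00011000.00101110
Mask: 11111111.11111111.11111100.00000000
AND operation:
Net:  01101100.11000110.00011000.00000000
Network: 108.198.24.0/22


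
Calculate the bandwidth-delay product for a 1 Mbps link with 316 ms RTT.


BDP = bandwidth * RTT
= 1 Mbps * 316 ms
= 1 * 1e6 * 316 / 1000 bits
= 316000 bits
= 39500 bytes
= 38.5742 KB
BDP = 316000 bits (39500 bytes)


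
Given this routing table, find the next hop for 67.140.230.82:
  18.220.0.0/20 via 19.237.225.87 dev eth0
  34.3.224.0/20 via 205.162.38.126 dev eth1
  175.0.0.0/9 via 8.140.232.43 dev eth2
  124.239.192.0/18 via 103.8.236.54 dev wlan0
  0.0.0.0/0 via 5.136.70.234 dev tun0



Longest prefix match for 67.140.230.82:
  /20 18.220.0.0: no
  /20 34.3.224.0: no
  /9 175.0.0.0: no
  /18 124.239.192.0: no
  /0 0.0.0.0: MATCH
Selected: next-hop 5.136.70.234 via tun0 (matched /0)


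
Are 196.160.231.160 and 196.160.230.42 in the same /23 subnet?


Mask: 255.255.254.0
196.160.231.160 AND mask = 196.160.230.0
196.160.230.42 AND mask = 196.160.230.0
Yes, same subnet (196.160.230.0)


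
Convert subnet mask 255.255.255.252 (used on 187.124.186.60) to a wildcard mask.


Subnet mask: 255.255.255.252
Wildcard = 255.255.255.255 - subnet mask
255 - 255 = 0
255 - 255 = 0
255 - 255 = 0
255 - 252 = 3
Wildcard: 0.0.0.3


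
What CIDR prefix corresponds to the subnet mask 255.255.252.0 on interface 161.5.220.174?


Binary: 11111111.11111111.11111100.00000000
Count leading 1s
Prefix: /22


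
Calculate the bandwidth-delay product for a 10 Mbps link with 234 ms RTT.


BDP = bandwidth * RTT
= 10 Mbps * 234 ms
= 10 * 1e6 * 234 / 1000 bits
= 2340000 bits
= 292500 bytes
= 285.6445 KB
BDP = 2340000 bits (292500 bytes)


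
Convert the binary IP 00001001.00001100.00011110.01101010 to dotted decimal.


00001001 = 9
00001100 = 12
00011110 = 30
01101010 = 106
IP: 9.12.30.106


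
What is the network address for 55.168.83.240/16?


IP:   00110111.10101000.01010011.11110000
Mask: 11111111.11111111.00000000.00000000
AND operation:
Net:  00110111.10101000.00000000.00000000
Network: 55.168.0.0/16


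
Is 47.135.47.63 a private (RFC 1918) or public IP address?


RFC 1918 private ranges:
  10.0.0.0/8 (10.0.0.0 - 10.255.255.255)
  172.16.0.0/12 (172.16.0.0 - 172.31.255.255)
  192.168.0.0/16 (192.168.0.0 - 192.168.255.255)
Public (not in any RFC 1918 range)


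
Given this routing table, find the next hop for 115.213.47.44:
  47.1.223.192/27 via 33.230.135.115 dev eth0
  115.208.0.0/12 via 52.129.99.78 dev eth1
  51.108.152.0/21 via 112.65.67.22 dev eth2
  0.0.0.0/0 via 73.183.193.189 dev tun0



Longest prefix match for 115.213.47.44:
  /27 47.1.223.192: no
  /12 115.208.0.0: MATCH
  /21 51.108.152.0: no
  /0 0.0.0.0: MATCH
Selected: next-hop 52.129.99.78 via eth1 (matched /12)


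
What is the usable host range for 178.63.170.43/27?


Network: 178.63.170.32
Broadcast: 178.63.170.63
First usable = network + 1
Last usable = broadcast - 1
Range: 178.63.170.33 to 178.63.170.62


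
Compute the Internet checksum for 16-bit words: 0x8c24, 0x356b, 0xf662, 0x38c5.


Sum all words (with carry folding):
+ 0x8c24 = 0x8c24
+ 0x356b = 0xc18f
+ 0xf662 = 0xb7f2
+ 0x38c5 = 0xf0b7
One's complement: ~0xf0b7
Checksum = 0x0f48


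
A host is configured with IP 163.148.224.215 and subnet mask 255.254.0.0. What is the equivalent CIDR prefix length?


Binary: 11111111.11111110.00000000.00000000
Count leading 1s
Prefix: /15


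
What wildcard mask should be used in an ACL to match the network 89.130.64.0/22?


Subnet mask: 255.255.252.0
Wildcard = 255.255.255.255 - subnet mask
255 - 255 = 0
255 - 255 = 0
255 - 252 = 3
255 - 0 = 255
Wildcard: 0.0.3.255


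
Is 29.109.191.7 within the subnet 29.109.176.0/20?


Subnet network: 29.109.176.0
Test IP AND mask: 29.109.176.0
Yes, 29.109.191.7 is in 29.109.176.0/20


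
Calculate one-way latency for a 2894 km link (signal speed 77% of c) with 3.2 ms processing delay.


Speed = 0.77 * 3e5 km/s = 231000 km/s
Propagation delay = 2894 / 231000 = 0.0125 s = 12.5281 ms
Processing delay = 3.2 ms
Total one-way latency = 15.7281 ms


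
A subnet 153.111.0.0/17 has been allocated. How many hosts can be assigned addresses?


Host bits = 32 - 17 = 15
Total addresses = 2^15 = 32768
Usable = total - 2 (network and broadcast)
Usable hosts: 32766


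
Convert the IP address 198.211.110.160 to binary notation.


198 = 11000110
211 = 11010011
110 = 01101110
160 = 10100000
Binary: 11000110.11010011.01101110.10100000


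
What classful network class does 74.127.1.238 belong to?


First octet: 74
Binary: 01001010
0xxxxxxx -> Class A (1-126)
Class A, default mask 255.0.0.0 (/8)


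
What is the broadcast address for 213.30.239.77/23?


Network: 213.30.238.0/23
Host bits = 9
Set all host bits to 1:
Broadcast: 213.30.239.255


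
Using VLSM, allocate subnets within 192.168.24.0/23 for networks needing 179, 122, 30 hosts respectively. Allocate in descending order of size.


179 hosts -> /24 (254 usable): 192.168.24.0/24
122 hosts -> /25 (126 usable): 192.168.25.0/25
30 hosts -> /27 (30 usable): 192.168.25.128/27
Allocation: 192.168.24.0/24 (179 hosts, 254 usable); 192.168.25.0/25 (122 hosts, 126 usable); 192.168.25.128/27 (30 hosts, 30 usable)


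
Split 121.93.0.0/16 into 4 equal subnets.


New prefix = 16 + 2 = 18
Each subnet has 16384 addresses
  121.93.0.0/18
  121.93.64.0/18
  121.93.128.0/18
  121.93.192.0/18
Subnets: 121.93.0.0/18, 121.93.64.0/18, 121.93.128.0/18, 121.93.192.0/18


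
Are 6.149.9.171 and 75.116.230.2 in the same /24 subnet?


Mask: 255.255.255.0
6.149.9.171 AND mask = 6.149.9.0
75.116.230.2 AND mask = 75.116.230.0
No, different subnets (6.149.9.0 vs 75.116.230.0)


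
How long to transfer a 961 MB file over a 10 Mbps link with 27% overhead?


Effective throughput = 10 * (1 - 27/100) = 7.3 Mbps
File size in Mb = 961 * 8 = 7688 Mb
Time = 7688 / 7.3
Time = 1053.1507 seconds


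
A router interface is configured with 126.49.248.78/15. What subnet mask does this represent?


/15 means 15 network bits, 17 host bits
Binary: 11111111111111100000000000000000
Mask: 255.254.0.0


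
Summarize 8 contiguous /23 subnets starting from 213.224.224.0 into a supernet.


Original prefix: /23
Number of subnets: 8 = 2^3
New prefix = 23 - 3 = 20
Supernet: 213.224.224.0/20


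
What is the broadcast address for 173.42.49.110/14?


Network: 173.40.0.0/14
Host bits = 18
Set all host bits to 1:
Broadcast: 173.43.255.255


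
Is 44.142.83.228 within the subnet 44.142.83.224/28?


Subnet network: 44.142.83.224
Test IP AND mask: 44.142.83.224
Yes, 44.142.83.228 is in 44.142.83.224/28


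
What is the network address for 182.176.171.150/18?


IP:   10110110.10110000.10101011.10010110
Mask: 11111111.11111111.11000000.00000000
AND operation:
Net:  10110110.10110000.10000000.00000000
Network: 182.176.128.0/18


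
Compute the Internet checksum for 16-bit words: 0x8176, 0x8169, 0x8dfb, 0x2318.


Sum all words (with carry folding):
+ 0x8176 = 0x8176
+ 0x8169 = 0x02e0
+ 0x8dfb = 0x90db
+ 0x2318 = 0xb3f3
One's complement: ~0xb3f3
Checksum = 0x4c0c


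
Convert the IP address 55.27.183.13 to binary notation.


55 = 00110111
27 = 00011011
183 = 10110111
13 = 00001101
Binary: 00110111.00011011.10110111.00001101


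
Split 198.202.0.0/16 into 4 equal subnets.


New prefix = 16 + 2 = 18
Each subnet has 16384 addresses
  198.202.0.0/18
  198.202.64.0/18
  198.202.128.0/18
  198.202.192.0/18
Subnets: 198.202.0.0/18, 198.202.64.0/18, 198.202.128.0/18, 198.202.192.0/18


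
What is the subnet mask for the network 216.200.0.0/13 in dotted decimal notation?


/13 means 13 network bits, 19 host bits
Binary: 11111111111110000000000000000000
Mask: 255.248.0.0


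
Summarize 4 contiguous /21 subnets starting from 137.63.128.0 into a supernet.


Original prefix: /21
Number of subnets: 4 = 2^2
New prefix = 21 - 2 = 19
Supernet: 137.63.128.0/19


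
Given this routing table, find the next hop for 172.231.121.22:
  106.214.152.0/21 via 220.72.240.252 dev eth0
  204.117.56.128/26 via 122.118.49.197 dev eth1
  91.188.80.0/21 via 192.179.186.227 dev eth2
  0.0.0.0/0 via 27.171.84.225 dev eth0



Longest prefix match for 172.231.121.22:
  /21 106.214.152.0: no
  /26 204.117.56.128: no
  /21 91.188.80.0: no
  /0 0.0.0.0: MATCH
Selected: next-hop 27.171.84.225 via eth0 (matched /0)


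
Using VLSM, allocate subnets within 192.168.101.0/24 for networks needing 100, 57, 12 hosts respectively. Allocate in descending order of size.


100 hosts -> /25 (126 usable): 192.168.101.0/25
57 hosts -> /26 (62 usable): 192.168.101.128/26
12 hosts -> /28 (14 usable): 192.168.101.192/28
Allocation: 192.168.101.0/25 (100 hosts, 126 usable); 192.168.101.128/26 (57 hosts, 62 usable); 192.168.101.192/28 (12 hosts, 14 usable)


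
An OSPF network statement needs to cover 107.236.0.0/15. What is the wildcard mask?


Subnet mask: 255.254.0.0
Wildcard = 255.255.255.255 - subnet mask
255 - 255 = 0
255 - 254 = 1
255 - 0 = 255
255 - 0 = 255
Wildcard: 0.1.255.255


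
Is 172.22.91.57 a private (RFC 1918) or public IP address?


RFC 1918 private ranges:
  10.0.0.0/8 (10.0.0.0 - 10.255.255.255)
  172.16.0.0/12 (172.16.0.0 - 172.31.255.255)
  192.168.0.0/16 (192.168.0.0 - 192.168.255.255)
Private (in 172.16.0.0/12)


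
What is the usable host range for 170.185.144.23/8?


Network: 170.0.0.0
Broadcast: 170.255.255.255
First usable = network + 1
Last usable = broadcast - 1
Range: 170.0.0.1 to 170.255.255.254


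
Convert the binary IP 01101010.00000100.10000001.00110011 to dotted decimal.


01101010 = 106
00000100 = 4
10000001 = 129
00110011 = 51
IP: 106.4.129.51


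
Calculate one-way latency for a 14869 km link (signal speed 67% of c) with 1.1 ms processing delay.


Speed = 0.67 * 3e5 km/s = 201000 km/s
Propagation delay = 14869 / 201000 = 0.074 s = 73.9751 ms
Processing delay = 1.1 ms
Total one-way latency = 75.0751 ms


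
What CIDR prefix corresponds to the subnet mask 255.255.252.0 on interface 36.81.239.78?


Binary: 11111111.11111111.11111100.00000000
Count leading 1s
Prefix: /22


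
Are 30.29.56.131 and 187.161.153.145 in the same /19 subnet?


Mask: 255.255.224.0
30.29.56.131 AND mask = 30.29.32.0
187.161.153.145 AND mask = 187.161.128.0
No, different subnets (30.29.32.0 vs 187.161.128.0)


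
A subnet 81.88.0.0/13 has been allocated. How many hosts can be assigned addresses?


Host bits = 32 - 13 = 19
Total addresses = 2^19 = 524288
Usable = total - 2 (network and broadcast)
Usable hosts: 524286


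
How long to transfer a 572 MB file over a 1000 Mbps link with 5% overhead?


Effective throughput = 1000 * (1 - 5/100) = 950 Mbps
File size in Mb = 572 * 8 = 4576 Mb
Time = 4576 / 950
Time = 4.8168 seconds


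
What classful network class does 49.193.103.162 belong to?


First octet: 49
Binary: 00110001
0xxxxxxx -> Class A (1-126)
Class A, default mask 255.0.0.0 (/8)


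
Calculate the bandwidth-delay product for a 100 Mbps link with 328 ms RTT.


BDP = bandwidth * RTT
= 100 Mbps * 328 ms
= 100 * 1e6 * 328 / 1000 bits
= 32800000 bits
= 4100000 bytes
= 4003.9062 KB
BDP = 32800000 bits (4100000 bytes)


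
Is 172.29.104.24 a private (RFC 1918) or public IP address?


RFC 1918 private ranges:
  10.0.0.0/8 (10.0.0.0 - 10.255.255.255)
  172.16.0.0/12 (172.16.0.0 - 172.31.255.255)
  192.168.0.0/16 (192.168.0.0 - 192.168.255.255)
Private (in 172.16.0.0/12)


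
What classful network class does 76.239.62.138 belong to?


First octet: 76
Binary: 01001100
0xxxxxxx -> Class A (1-126)
Class A, default mask 255.0.0.0 (/8)


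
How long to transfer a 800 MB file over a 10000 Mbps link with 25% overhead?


Effective throughput = 10000 * (1 - 25/100) = 7500 Mbps
File size in Mb = 800 * 8 = 6400 Mb
Time = 6400 / 7500
Time = 0.8533 seconds
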